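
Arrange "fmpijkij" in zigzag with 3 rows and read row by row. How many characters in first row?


Zigzag "fmpijkij" into 3 rows:
Placing characters:
  'f' => row 0
  'm' => row 1
  'p' => row 2
  'i' => row 1
  'j' => row 0
  'k' => row 1
  'i' => row 2
  'j' => row 1
Rows:
  Row 0: "fj"
  Row 1: "mikj"
  Row 2: "pi"
First row length: 2

2


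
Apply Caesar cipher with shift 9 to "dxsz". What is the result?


Caesar cipher: shift "dxsz" by 9
  'd' (pos 3) + 9 = pos 12 = 'm'
  'x' (pos 23) + 9 = pos 6 = 'g'
  's' (pos 18) + 9 = pos 1 = 'b'
  'z' (pos 25) + 9 = pos 8 = 'i'
Result: mgbi

mgbi


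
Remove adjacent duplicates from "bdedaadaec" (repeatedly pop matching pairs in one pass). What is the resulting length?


Input: bdedaadaec
Stack-based adjacent duplicate removal:
  Read 'b': push. Stack: b
  Read 'd': push. Stack: bd
  Read 'e': push. Stack: bde
  Read 'd': push. Stack: bded
  Read 'a': push. Stack: bdeda
  Read 'a': matches stack top 'a' => pop. Stack: bded
  Read 'd': matches stack top 'd' => pop. Stack: bde
  Read 'a': push. Stack: bdea
  Read 'e': push. Stack: bdeae
  Read 'c': push. Stack: bdeaec
Final stack: "bdeaec" (length 6)

6


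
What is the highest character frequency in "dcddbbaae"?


Input: dcddbbaae
Character counts:
  'a': 2
  'b': 2
  'c': 1
  'd': 3
  'e': 1
Maximum frequency: 3

3


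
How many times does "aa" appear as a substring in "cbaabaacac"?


Searching for "aa" in "cbaabaacac"
Scanning each position:
  Position 0: "cb" => no
  Position 1: "ba" => no
  Position 2: "aa" => MATCH
  Position 3: "ab" => no
  Position 4: "ba" => no
  Position 5: "aa" => MATCH
  Position 6: "ac" => no
  Position 7: "ca" => no
  Position 8: "ac" => no
Total occurrences: 2

2


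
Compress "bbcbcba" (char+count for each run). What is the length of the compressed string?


Input: bbcbcba
Runs:
  'b' x 2 => "b2"
  'c' x 1 => "c1"
  'b' x 1 => "b1"
  'c' x 1 => "c1"
  'b' x 1 => "b1"
  'a' x 1 => "a1"
Compressed: "b2c1b1c1b1a1"
Compressed length: 12

12


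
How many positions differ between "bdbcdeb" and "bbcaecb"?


Comparing "bdbcdeb" and "bbcaecb" position by position:
  Position 0: 'b' vs 'b' => same
  Position 1: 'd' vs 'b' => DIFFER
  Position 2: 'b' vs 'c' => DIFFER
  Position 3: 'c' vs 'a' => DIFFER
  Position 4: 'd' vs 'e' => DIFFER
  Position 5: 'e' vs 'c' => DIFFER
  Position 6: 'b' vs 'b' => same
Positions that differ: 5

5


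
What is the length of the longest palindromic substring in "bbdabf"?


Input: "bbdabf"
Checking substrings for palindromes:
  [0:2] "bb" (len 2) => palindrome
Longest palindromic substring: "bb" with length 2

2


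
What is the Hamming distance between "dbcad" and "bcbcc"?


Comparing "dbcad" and "bcbcc" position by position:
  Position 0: 'd' vs 'b' => differ
  Position 1: 'b' vs 'c' => differ
  Position 2: 'c' vs 'b' => differ
  Position 3: 'a' vs 'c' => differ
  Position 4: 'd' vs 'c' => differ
Total differences (Hamming distance): 5

5


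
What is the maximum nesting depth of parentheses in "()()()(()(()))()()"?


Input: "()()()(()(()))()()"
Tracking depth:
  Position 0 '(': depth becomes 1
  Position 1 ')': depth becomes 0
  Position 2 '(': depth becomes 1
  Position 3 ')': depth becomes 0
  Position 4 '(': depth becomes 1
  Position 5 ')': depth becomes 0
  Position 6 '(': depth becomes 1
  Position 7 '(': depth becomes 2
  Position 8 ')': depth becomes 1
  Position 9 '(': depth becomes 2
  Position 10 '(': depth becomes 3
  Position 11 ')': depth becomes 2
  Position 12 ')': depth becomes 1
  Position 13 ')': depth becomes 0
  Position 14 '(': depth becomes 1
  Position 15 ')': depth becomes 0
  Position 16 '(': depth becomes 1
  Position 17 ')': depth becomes 0
Maximum depth reached: 3

3


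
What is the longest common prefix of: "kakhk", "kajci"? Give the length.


Words: kakhk, kajci
  Position 0: all 'k' => match
  Position 1: all 'a' => match
  Position 2: ('k', 'j') => mismatch, stop
LCP = "ka" (length 2)

2


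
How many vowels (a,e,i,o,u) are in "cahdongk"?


Input: cahdongk
Checking each character:
  'c' at position 0: consonant
  'a' at position 1: vowel (running total: 1)
  'h' at position 2: consonant
  'd' at position 3: consonant
  'o' at position 4: vowel (running total: 2)
  'n' at position 5: consonant
  'g' at position 6: consonant
  'k' at position 7: consonant
Total vowels: 2

2


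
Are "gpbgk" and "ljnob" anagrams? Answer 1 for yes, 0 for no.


Strings: "gpbgk", "ljnob"
Sorted first:  bggkp
Sorted second: bjlno
Differ at position 1: 'g' vs 'j' => not anagrams

0


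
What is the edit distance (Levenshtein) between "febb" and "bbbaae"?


Computing edit distance: "febb" -> "bbbaae"
DP table:
           b    b    b    a    a    e
      0    1    2    3    4    5    6
  f   1    1    2    3    4    5    6
  e   2    2    2    3    4    5    5
  b   3    2    2    2    3    4    5
  b   4    3    2    2    3    4    5
Edit distance = dp[4][6] = 5

5


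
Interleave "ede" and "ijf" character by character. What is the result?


Interleaving "ede" and "ijf":
  Position 0: 'e' from first, 'i' from second => "ei"
  Position 1: 'd' from first, 'j' from second => "dj"
  Position 2: 'e' from first, 'f' from second => "ef"
Result: eidjef

eidjef


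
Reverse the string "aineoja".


Input: aineoja
Reading characters right to left:
  Position 6: 'a'
  Position 5: 'j'
  Position 4: 'o'
  Position 3: 'e'
  Position 2: 'n'
  Position 1: 'i'
  Position 0: 'a'
Reversed: ajoenia

ajoenia


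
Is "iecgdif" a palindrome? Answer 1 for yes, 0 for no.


Input: iecgdif
Reversed: fidgcei
  Compare pos 0 ('i') with pos 6 ('f'): MISMATCH
  Compare pos 1 ('e') with pos 5 ('i'): MISMATCH
  Compare pos 2 ('c') with pos 4 ('d'): MISMATCH
Result: not a palindrome

0


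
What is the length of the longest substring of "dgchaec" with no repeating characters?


Input: "dgchaec"
Sliding window (track last position of each char):
  Position 0 ('d'): window [0,0] length 1 -- new best
  Position 1 ('g'): window [0,1] length 2 -- new best
  Position 2 ('c'): window [0,2] length 3 -- new best
  Position 3 ('h'): window [0,3] length 4 -- new best
  Position 4 ('a'): window [0,4] length 5 -- new best
  Position 5 ('e'): window [0,5] length 6 -- new best
  Position 6 ('c'): repeat (last at 2), move window start to 3
  Position 6 ('c'): window [3,6] length 4
Longest substring with no repeats: "dgchae" with length 6

6


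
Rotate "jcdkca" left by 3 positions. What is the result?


Input: "jcdkca", rotate left by 3
First 3 characters: "jcd"
Remaining characters: "kca"
Concatenate remaining + first: "kca" + "jcd" = "kcajcd"

kcajcd


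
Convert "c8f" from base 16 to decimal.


Input: "c8f" in base 16
Positional expansion:
  Digit 'c' (value 12) x 16^2 = 3072
  Digit '8' (value 8) x 16^1 = 128
  Digit 'f' (value 15) x 16^0 = 15
Sum = 3215

3215


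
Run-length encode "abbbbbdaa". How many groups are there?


Input: abbbbbdaa
Scanning for consecutive runs:
  Group 1: 'a' x 1 (positions 0-0)
  Group 2: 'b' x 5 (positions 1-5)
  Group 3: 'd' x 1 (positions 6-6)
  Group 4: 'a' x 2 (positions 7-8)
Total groups: 4

4


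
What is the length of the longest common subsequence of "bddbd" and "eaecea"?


LCS of "bddbd" and "eaecea"
DP table:
           e    a    e    c    e    a
      0    0    0    0    0    0    0
  b   0    0    0    0    0    0    0
  d   0    0    0    0    0    0    0
  d   0    0    0    0    0    0    0
  b   0    0    0    0    0    0    0
  d   0    0    0    0    0    0    0
LCS length = dp[5][6] = 0

0


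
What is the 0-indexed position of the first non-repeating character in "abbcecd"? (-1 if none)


Input: abbcecd
Character frequencies:
  'a': 1
  'b': 2
  'c': 2
  'd': 1
  'e': 1
Scanning left to right for freq == 1:
  Position 0 ('a'): unique! => answer = 0

0


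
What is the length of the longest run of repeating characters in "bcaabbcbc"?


Input: "bcaabbcbc"
Scanning for longest run:
  Position 1 ('c'): new char, reset run to 1
  Position 2 ('a'): new char, reset run to 1
  Position 3 ('a'): continues run of 'a', length=2
  Position 4 ('b'): new char, reset run to 1
  Position 5 ('b'): continues run of 'b', length=2
  Position 6 ('c'): new char, reset run to 1
  Position 7 ('b'): new char, reset run to 1
  Position 8 ('c'): new char, reset run to 1
Longest run: 'a' with length 2

2


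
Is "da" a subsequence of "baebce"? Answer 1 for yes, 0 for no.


Check if "da" is a subsequence of "baebce"
Greedy scan:
  Position 0 ('b'): no match needed
  Position 1 ('a'): no match needed
  Position 2 ('e'): no match needed
  Position 3 ('b'): no match needed
  Position 4 ('c'): no match needed
  Position 5 ('e'): no match needed
Only matched 0/2 characters => not a subsequence

0


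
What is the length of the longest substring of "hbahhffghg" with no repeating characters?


Input: "hbahhffghg"
Sliding window (track last position of each char):
  Position 0 ('h'): window [0,0] length 1 -- new best
  Position 1 ('b'): window [0,1] length 2 -- new best
  Position 2 ('a'): window [0,2] length 3 -- new best
  Position 3 ('h'): repeat (last at 0), move window start to 1
  Position 3 ('h'): window [1,3] length 3
  Position 4 ('h'): repeat (last at 3), move window start to 4
  Position 4 ('h'): window [4,4] length 1
  Position 5 ('f'): window [4,5] length 2
  Position 6 ('f'): repeat (last at 5), move window start to 6
  Position 6 ('f'): window [6,6] length 1
  Position 7 ('g'): window [6,7] length 2
  Position 8 ('h'): window [6,8] length 3
  Position 9 ('g'): repeat (last at 7), move window start to 8
  Position 9 ('g'): window [8,9] length 2
Longest substring with no repeats: "hba" with length 3

3


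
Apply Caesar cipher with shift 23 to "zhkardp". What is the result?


Caesar cipher: shift "zhkardp" by 23
  'z' (pos 25) + 23 = pos 22 = 'w'
  'h' (pos 7) + 23 = pos 4 = 'e'
  'k' (pos 10) + 23 = pos 7 = 'h'
  'a' (pos 0) + 23 = pos 23 = 'x'
  'r' (pos 17) + 23 = pos 14 = 'o'
  'd' (pos 3) + 23 = pos 0 = 'a'
  'p' (pos 15) + 23 = pos 12 = 'm'
Result: wehxoam

wehxoam


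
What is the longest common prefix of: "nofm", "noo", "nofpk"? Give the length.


Words: nofm, noo, nofpk
  Position 0: all 'n' => match
  Position 1: all 'o' => match
  Position 2: ('f', 'o', 'f') => mismatch, stop
LCP = "no" (length 2)

2


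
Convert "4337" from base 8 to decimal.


Input: "4337" in base 8
Positional expansion:
  Digit '4' (value 4) x 8^3 = 2048
  Digit '3' (value 3) x 8^2 = 192
  Digit '3' (value 3) x 8^1 = 24
  Digit '7' (value 7) x 8^0 = 7
Sum = 2271

2271


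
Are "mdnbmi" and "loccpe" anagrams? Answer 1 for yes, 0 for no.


Strings: "mdnbmi", "loccpe"
Sorted first:  bdimmn
Sorted second: ccelop
Differ at position 0: 'b' vs 'c' => not anagrams

0


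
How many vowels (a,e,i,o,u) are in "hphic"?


Input: hphic
Checking each character:
  'h' at position 0: consonant
  'p' at position 1: consonant
  'h' at position 2: consonant
  'i' at position 3: vowel (running total: 1)
  'c' at position 4: consonant
Total vowels: 1

1


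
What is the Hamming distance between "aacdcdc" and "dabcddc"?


Comparing "aacdcdc" and "dabcddc" position by position:
  Position 0: 'a' vs 'd' => differ
  Position 1: 'a' vs 'a' => same
  Position 2: 'c' vs 'b' => differ
  Position 3: 'd' vs 'c' => differ
  Position 4: 'c' vs 'd' => differ
  Position 5: 'd' vs 'd' => same
  Position 6: 'c' vs 'c' => same
Total differences (Hamming distance): 4

4


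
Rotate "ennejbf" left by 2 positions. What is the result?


Input: "ennejbf", rotate left by 2
First 2 characters: "en"
Remaining characters: "nejbf"
Concatenate remaining + first: "nejbf" + "en" = "nejbfen"

nejbfen


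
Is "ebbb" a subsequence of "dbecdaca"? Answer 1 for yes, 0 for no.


Check if "ebbb" is a subsequence of "dbecdaca"
Greedy scan:
  Position 0 ('d'): no match needed
  Position 1 ('b'): no match needed
  Position 2 ('e'): matches sub[0] = 'e'
  Position 3 ('c'): no match needed
  Position 4 ('d'): no match needed
  Position 5 ('a'): no match needed
  Position 6 ('c'): no match needed
  Position 7 ('a'): no match needed
Only matched 1/4 characters => not a subsequence

0


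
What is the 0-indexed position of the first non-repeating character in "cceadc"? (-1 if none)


Input: cceadc
Character frequencies:
  'a': 1
  'c': 3
  'd': 1
  'e': 1
Scanning left to right for freq == 1:
  Position 0 ('c'): freq=3, skip
  Position 1 ('c'): freq=3, skip
  Position 2 ('e'): unique! => answer = 2

2


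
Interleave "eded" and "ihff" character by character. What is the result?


Interleaving "eded" and "ihff":
  Position 0: 'e' from first, 'i' from second => "ei"
  Position 1: 'd' from first, 'h' from second => "dh"
  Position 2: 'e' from first, 'f' from second => "ef"
  Position 3: 'd' from first, 'f' from second => "df"
Result: eidhefdf

eidhefdf


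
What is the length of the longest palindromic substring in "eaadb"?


Input: "eaadb"
Checking substrings for palindromes:
  [1:3] "aa" (len 2) => palindrome
Longest palindromic substring: "aa" with length 2

2


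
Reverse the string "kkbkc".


Input: kkbkc
Reading characters right to left:
  Position 4: 'c'
  Position 3: 'k'
  Position 2: 'b'
  Position 1: 'k'
  Position 0: 'k'
Reversed: ckbkk

ckbkk


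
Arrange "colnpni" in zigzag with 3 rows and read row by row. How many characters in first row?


Zigzag "colnpni" into 3 rows:
Placing characters:
  'c' => row 0
  'o' => row 1
  'l' => row 2
  'n' => row 1
  'p' => row 0
  'n' => row 1
  'i' => row 2
Rows:
  Row 0: "cp"
  Row 1: "onn"
  Row 2: "li"
First row length: 2

2


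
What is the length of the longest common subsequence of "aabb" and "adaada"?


LCS of "aabb" and "adaada"
DP table:
           a    d    a    a    d    a
      0    0    0    0    0    0    0
  a   0    1    1    1    1    1    1
  a   0    1    1    2    2    2    2
  b   0    1    1    2    2    2    2
  b   0    1    1    2    2    2    2
LCS length = dp[4][6] = 2

2


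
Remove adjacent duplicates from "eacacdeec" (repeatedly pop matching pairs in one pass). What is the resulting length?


Input: eacacdeec
Stack-based adjacent duplicate removal:
  Read 'e': push. Stack: e
  Read 'a': push. Stack: ea
  Read 'c': push. Stack: eac
  Read 'a': push. Stack: eaca
  Read 'c': push. Stack: eacac
  Read 'd': push. Stack: eacacd
  Read 'e': push. Stack: eacacde
  Read 'e': matches stack top 'e' => pop. Stack: eacacd
  Read 'c': push. Stack: eacacdc
Final stack: "eacacdc" (length 7)

7


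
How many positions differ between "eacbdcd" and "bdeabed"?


Comparing "eacbdcd" and "bdeabed" position by position:
  Position 0: 'e' vs 'b' => DIFFER
  Position 1: 'a' vs 'd' => DIFFER
  Position 2: 'c' vs 'e' => DIFFER
  Position 3: 'b' vs 'a' => DIFFER
  Position 4: 'd' vs 'b' => DIFFER
  Position 5: 'c' vs 'e' => DIFFER
  Position 6: 'd' vs 'd' => same
Positions that differ: 6

6


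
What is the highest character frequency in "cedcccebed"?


Input: cedcccebed
Character counts:
  'b': 1
  'c': 4
  'd': 2
  'e': 3
Maximum frequency: 4

4


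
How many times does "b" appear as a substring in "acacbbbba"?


Searching for "b" in "acacbbbba"
Scanning each position:
  Position 0: "a" => no
  Position 1: "c" => no
  Position 2: "a" => no
  Position 3: "c" => no
  Position 4: "b" => MATCH
  Position 5: "b" => MATCH
  Position 6: "b" => MATCH
  Position 7: "b" => MATCH
  Position 8: "a" => no
Total occurrences: 4

4


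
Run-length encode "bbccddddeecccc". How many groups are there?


Input: bbccddddeecccc
Scanning for consecutive runs:
  Group 1: 'b' x 2 (positions 0-1)
  Group 2: 'c' x 2 (positions 2-3)
  Group 3: 'd' x 4 (positions 4-7)
  Group 4: 'e' x 2 (positions 8-9)
  Group 5: 'c' x 4 (positions 10-13)
Total groups: 5

5


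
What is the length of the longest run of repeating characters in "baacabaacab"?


Input: "baacabaacab"
Scanning for longest run:
  Position 1 ('a'): new char, reset run to 1
  Position 2 ('a'): continues run of 'a', length=2
  Position 3 ('c'): new char, reset run to 1
  Position 4 ('a'): new char, reset run to 1
  Position 5 ('b'): new char, reset run to 1
  Position 6 ('a'): new char, reset run to 1
  Position 7 ('a'): continues run of 'a', length=2
  Position 8 ('c'): new char, reset run to 1
  Position 9 ('a'): new char, reset run to 1
  Position 10 ('b'): new char, reset run to 1
Longest run: 'a' with length 2

2


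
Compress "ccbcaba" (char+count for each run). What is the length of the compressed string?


Input: ccbcaba
Runs:
  'c' x 2 => "c2"
  'b' x 1 => "b1"
  'c' x 1 => "c1"
  'a' x 1 => "a1"
  'b' x 1 => "b1"
  'a' x 1 => "a1"
Compressed: "c2b1c1a1b1a1"
Compressed length: 12

12


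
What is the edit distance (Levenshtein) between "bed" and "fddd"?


Computing edit distance: "bed" -> "fddd"
DP table:
           f    d    d    d
      0    1    2    3    4
  b   1    1    2    3    4
  e   2    2    2    3    4
  d   3    3    2    2    3
Edit distance = dp[3][4] = 3

3


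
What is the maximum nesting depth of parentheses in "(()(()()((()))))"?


Input: "(()(()()((()))))"
Tracking depth:
  Position 0 '(': depth becomes 1
  Position 1 '(': depth becomes 2
  Position 2 ')': depth becomes 1
  Position 3 '(': depth becomes 2
  Position 4 '(': depth becomes 3
  Position 5 ')': depth becomes 2
  Position 6 '(': depth becomes 3
  Position 7 ')': depth becomes 2
  Position 8 '(': depth becomes 3
  Position 9 '(': depth becomes 4
  Position 10 '(': depth becomes 5
  Position 11 ')': depth becomes 4
  Position 12 ')': depth becomes 3
  Position 13 ')': depth becomes 2
  Position 14 ')': depth becomes 1
  Position 15 ')': depth becomes 0
Maximum depth reached: 5

5


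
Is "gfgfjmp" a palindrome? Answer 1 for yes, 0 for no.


Input: gfgfjmp
Reversed: pmjfgfg
  Compare pos 0 ('g') with pos 6 ('p'): MISMATCH
  Compare pos 1 ('f') with pos 5 ('m'): MISMATCH
  Compare pos 2 ('g') with pos 4 ('j'): MISMATCH
Result: not a palindrome

0


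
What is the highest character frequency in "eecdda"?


Input: eecdda
Character counts:
  'a': 1
  'c': 1
  'd': 2
  'e': 2
Maximum frequency: 2

2


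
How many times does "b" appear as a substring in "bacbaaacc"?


Searching for "b" in "bacbaaacc"
Scanning each position:
  Position 0: "b" => MATCH
  Position 1: "a" => no
  Position 2: "c" => no
  Position 3: "b" => MATCH
  Position 4: "a" => no
  Position 5: "a" => no
  Position 6: "a" => no
  Position 7: "c" => no
  Position 8: "c" => no
Total occurrences: 2

2


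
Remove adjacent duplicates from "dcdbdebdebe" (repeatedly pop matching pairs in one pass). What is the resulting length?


Input: dcdbdebdebe
Stack-based adjacent duplicate removal:
  Read 'd': push. Stack: d
  Read 'c': push. Stack: dc
  Read 'd': push. Stack: dcd
  Read 'b': push. Stack: dcdb
  Read 'd': push. Stack: dcdbd
  Read 'e': push. Stack: dcdbde
  Read 'b': push. Stack: dcdbdeb
  Read 'd': push. Stack: dcdbdebd
  Read 'e': push. Stack: dcdbdebde
  Read 'b': push. Stack: dcdbdebdeb
  Read 'e': push. Stack: dcdbdebdebe
Final stack: "dcdbdebdebe" (length 11)

11


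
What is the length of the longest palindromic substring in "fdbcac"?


Input: "fdbcac"
Checking substrings for palindromes:
  [3:6] "cac" (len 3) => palindrome
Longest palindromic substring: "cac" with length 3

3


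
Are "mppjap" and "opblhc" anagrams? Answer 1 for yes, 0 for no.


Strings: "mppjap", "opblhc"
Sorted first:  ajmppp
Sorted second: bchlop
Differ at position 0: 'a' vs 'b' => not anagrams

0


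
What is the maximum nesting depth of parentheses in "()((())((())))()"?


Input: "()((())((())))()"
Tracking depth:
  Position 0 '(': depth becomes 1
  Position 1 ')': depth becomes 0
  Position 2 '(': depth becomes 1
  Position 3 '(': depth becomes 2
  Position 4 '(': depth becomes 3
  Position 5 ')': depth becomes 2
  Position 6 ')': depth becomes 1
  Position 7 '(': depth becomes 2
  Position 8 '(': depth becomes 3
  Position 9 '(': depth becomes 4
  Position 10 ')': depth becomes 3
  Position 11 ')': depth becomes 2
  Position 12 ')': depth becomes 1
  Position 13 ')': depth becomes 0
  Position 14 '(': depth becomes 1
  Position 15 ')': depth becomes 0
Maximum depth reached: 4

4


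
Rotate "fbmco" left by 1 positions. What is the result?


Input: "fbmco", rotate left by 1
First 1 characters: "f"
Remaining characters: "bmco"
Concatenate remaining + first: "bmco" + "f" = "bmcof"

bmcof


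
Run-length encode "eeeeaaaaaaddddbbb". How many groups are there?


Input: eeeeaaaaaaddddbbb
Scanning for consecutive runs:
  Group 1: 'e' x 4 (positions 0-3)
  Group 2: 'a' x 6 (positions 4-9)
  Group 3: 'd' x 4 (positions 10-13)
  Group 4: 'b' x 3 (positions 14-16)
Total groups: 4

4


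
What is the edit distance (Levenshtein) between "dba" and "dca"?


Computing edit distance: "dba" -> "dca"
DP table:
           d    c    a
      0    1    2    3
  d   1    0    1    2
  b   2    1    1    2
  a   3    2    2    1
Edit distance = dp[3][3] = 1

1


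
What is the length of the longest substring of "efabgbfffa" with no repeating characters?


Input: "efabgbfffa"
Sliding window (track last position of each char):
  Position 0 ('e'): window [0,0] length 1 -- new best
  Position 1 ('f'): window [0,1] length 2 -- new best
  Position 2 ('a'): window [0,2] length 3 -- new best
  Position 3 ('b'): window [0,3] length 4 -- new best
  Position 4 ('g'): window [0,4] length 5 -- new best
  Position 5 ('b'): repeat (last at 3), move window start to 4
  Position 5 ('b'): window [4,5] length 2
  Position 6 ('f'): window [4,6] length 3
  Position 7 ('f'): repeat (last at 6), move window start to 7
  Position 7 ('f'): window [7,7] length 1
  Position 8 ('f'): repeat (last at 7), move window start to 8
  Position 8 ('f'): window [8,8] length 1
  Position 9 ('a'): window [8,9] length 2
Longest substring with no repeats: "efabg" with length 5

5


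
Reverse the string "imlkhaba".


Input: imlkhaba
Reading characters right to left:
  Position 7: 'a'
  Position 6: 'b'
  Position 5: 'a'
  Position 4: 'h'
  Position 3: 'k'
  Position 2: 'l'
  Position 1: 'm'
  Position 0: 'i'
Reversed: abahklmi

abahklmi


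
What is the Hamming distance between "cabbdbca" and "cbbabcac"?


Comparing "cabbdbca" and "cbbabcac" position by position:
  Position 0: 'c' vs 'c' => same
  Position 1: 'a' vs 'b' => differ
  Position 2: 'b' vs 'b' => same
  Position 3: 'b' vs 'a' => differ
  Position 4: 'd' vs 'b' => differ
  Position 5: 'b' vs 'c' => differ
  Position 6: 'c' vs 'a' => differ
  Position 7: 'a' vs 'c' => differ
Total differences (Hamming distance): 6

6


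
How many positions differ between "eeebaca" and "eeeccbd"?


Comparing "eeebaca" and "eeeccbd" position by position:
  Position 0: 'e' vs 'e' => same
  Position 1: 'e' vs 'e' => same
  Position 2: 'e' vs 'e' => same
  Position 3: 'b' vs 'c' => DIFFER
  Position 4: 'a' vs 'c' => DIFFER
  Position 5: 'c' vs 'b' => DIFFER
  Position 6: 'a' vs 'd' => DIFFER
Positions that differ: 4

4


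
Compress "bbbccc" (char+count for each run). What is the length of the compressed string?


Input: bbbccc
Runs:
  'b' x 3 => "b3"
  'c' x 3 => "c3"
Compressed: "b3c3"
Compressed length: 4

4


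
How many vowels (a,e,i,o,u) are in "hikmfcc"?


Input: hikmfcc
Checking each character:
  'h' at position 0: consonant
  'i' at position 1: vowel (running total: 1)
  'k' at position 2: consonant
  'm' at position 3: consonant
  'f' at position 4: consonant
  'c' at position 5: consonant
  'c' at position 6: consonant
Total vowels: 1

1


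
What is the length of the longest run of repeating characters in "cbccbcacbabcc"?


Input: "cbccbcacbabcc"
Scanning for longest run:
  Position 1 ('b'): new char, reset run to 1
  Position 2 ('c'): new char, reset run to 1
  Position 3 ('c'): continues run of 'c', length=2
  Position 4 ('b'): new char, reset run to 1
  Position 5 ('c'): new char, reset run to 1
  Position 6 ('a'): new char, reset run to 1
  Position 7 ('c'): new char, reset run to 1
  Position 8 ('b'): new char, reset run to 1
  Position 9 ('a'): new char, reset run to 1
  Position 10 ('b'): new char, reset run to 1
  Position 11 ('c'): new char, reset run to 1
  Position 12 ('c'): continues run of 'c', length=2
Longest run: 'c' with length 2

2


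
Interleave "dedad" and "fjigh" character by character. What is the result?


Interleaving "dedad" and "fjigh":
  Position 0: 'd' from first, 'f' from second => "df"
  Position 1: 'e' from first, 'j' from second => "ej"
  Position 2: 'd' from first, 'i' from second => "di"
  Position 3: 'a' from first, 'g' from second => "ag"
  Position 4: 'd' from first, 'h' from second => "dh"
Result: dfejdiagdh

dfejdiagdh


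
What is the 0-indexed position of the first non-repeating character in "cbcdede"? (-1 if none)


Input: cbcdede
Character frequencies:
  'b': 1
  'c': 2
  'd': 2
  'e': 2
Scanning left to right for freq == 1:
  Position 0 ('c'): freq=2, skip
  Position 1 ('b'): unique! => answer = 1

1


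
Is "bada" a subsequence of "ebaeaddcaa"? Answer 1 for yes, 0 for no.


Check if "bada" is a subsequence of "ebaeaddcaa"
Greedy scan:
  Position 0 ('e'): no match needed
  Position 1 ('b'): matches sub[0] = 'b'
  Position 2 ('a'): matches sub[1] = 'a'
  Position 3 ('e'): no match needed
  Position 4 ('a'): no match needed
  Position 5 ('d'): matches sub[2] = 'd'
  Position 6 ('d'): no match needed
  Position 7 ('c'): no match needed
  Position 8 ('a'): matches sub[3] = 'a'
  Position 9 ('a'): no match needed
All 4 characters matched => is a subsequence

1


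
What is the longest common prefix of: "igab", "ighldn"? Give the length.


Words: igab, ighldn
  Position 0: all 'i' => match
  Position 1: all 'g' => match
  Position 2: ('a', 'h') => mismatch, stop
LCP = "ig" (length 2)

2


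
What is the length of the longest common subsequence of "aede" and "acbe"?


LCS of "aede" and "acbe"
DP table:
           a    c    b    e
      0    0    0    0    0
  a   0    1    1    1    1
  e   0    1    1    1    2
  d   0    1    1    1    2
  e   0    1    1    1    2
LCS length = dp[4][4] = 2

2


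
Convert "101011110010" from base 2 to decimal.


Input: "101011110010" in base 2
Positional expansion:
  Digit '1' (value 1) x 2^11 = 2048
  Digit '0' (value 0) x 2^10 = 0
  Digit '1' (value 1) x 2^9 = 512
  Digit '0' (value 0) x 2^8 = 0
  Digit '1' (value 1) x 2^7 = 128
  Digit '1' (value 1) x 2^6 = 64
  Digit '1' (value 1) x 2^5 = 32
  Digit '1' (value 1) x 2^4 = 16
  Digit '0' (value 0) x 2^3 = 0
  Digit '0' (value 0) x 2^2 = 0
  Digit '1' (value 1) x 2^1 = 2
  Digit '0' (value 0) x 2^0 = 0
Sum = 2802

2802


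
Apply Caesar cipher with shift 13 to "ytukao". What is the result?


Caesar cipher: shift "ytukao" by 13
  'y' (pos 24) + 13 = pos 11 = 'l'
  't' (pos 19) + 13 = pos 6 = 'g'
  'u' (pos 20) + 13 = pos 7 = 'h'
  'k' (pos 10) + 13 = pos 23 = 'x'
  'a' (pos 0) + 13 = pos 13 = 'n'
  'o' (pos 14) + 13 = pos 1 = 'b'
Result: lghxnb

lghxnb


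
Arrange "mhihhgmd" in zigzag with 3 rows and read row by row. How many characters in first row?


Zigzag "mhihhgmd" into 3 rows:
Placing characters:
  'm' => row 0
  'h' => row 1
  'i' => row 2
  'h' => row 1
  'h' => row 0
  'g' => row 1
  'm' => row 2
  'd' => row 1
Rows:
  Row 0: "mh"
  Row 1: "hhgd"
  Row 2: "im"
First row length: 2

2


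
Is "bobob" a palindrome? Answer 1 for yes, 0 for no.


Input: bobob
Reversed: bobob
  Compare pos 0 ('b') with pos 4 ('b'): match
  Compare pos 1 ('o') with pos 3 ('o'): match
Result: palindrome

1


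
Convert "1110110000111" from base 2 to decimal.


Input: "1110110000111" in base 2
Positional expansion:
  Digit '1' (value 1) x 2^12 = 4096
  Digit '1' (value 1) x 2^11 = 2048
  Digit '1' (value 1) x 2^10 = 1024
  Digit '0' (value 0) x 2^9 = 0
  Digit '1' (value 1) x 2^8 = 256
  Digit '1' (value 1) x 2^7 = 128
  Digit '0' (value 0) x 2^6 = 0
  Digit '0' (value 0) x 2^5 = 0
  Digit '0' (value 0) x 2^4 = 0
  Digit '0' (value 0) x 2^3 = 0
  Digit '1' (value 1) x 2^2 = 4
  Digit '1' (value 1) x 2^1 = 2
  Digit '1' (value 1) x 2^0 = 1
Sum = 7559

7559


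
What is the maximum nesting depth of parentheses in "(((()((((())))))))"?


Input: "(((()((((())))))))"
Tracking depth:
  Position 0 '(': depth becomes 1
  Position 1 '(': depth becomes 2
  Position 2 '(': depth becomes 3
  Position 3 '(': depth becomes 4
  Position 4 ')': depth becomes 3
  Position 5 '(': depth becomes 4
  Position 6 '(': depth becomes 5
  Position 7 '(': depth becomes 6
  Position 8 '(': depth becomes 7
  Position 9 '(': depth becomes 8
  Position 10 ')': depth becomes 7
  Position 11 ')': depth becomes 6
  Position 12 ')': depth becomes 5
  Position 13 ')': depth becomes 4
  Position 14 ')': depth becomes 3
  Position 15 ')': depth becomes 2
  Position 16 ')': depth becomes 1
  Position 17 ')': depth becomes 0
Maximum depth reached: 8

8


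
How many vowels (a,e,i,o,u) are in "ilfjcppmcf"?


Input: ilfjcppmcf
Checking each character:
  'i' at position 0: vowel (running total: 1)
  'l' at position 1: consonant
  'f' at position 2: consonant
  'j' at position 3: consonant
  'c' at position 4: consonant
  'p' at position 5: consonant
  'p' at position 6: consonant
  'm' at position 7: consonant
  'c' at position 8: consonant
  'f' at position 9: consonant
Total vowels: 1

1


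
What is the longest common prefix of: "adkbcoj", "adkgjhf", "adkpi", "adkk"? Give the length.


Words: adkbcoj, adkgjhf, adkpi, adkk
  Position 0: all 'a' => match
  Position 1: all 'd' => match
  Position 2: all 'k' => match
  Position 3: ('b', 'g', 'p', 'k') => mismatch, stop
LCP = "adk" (length 3)

3


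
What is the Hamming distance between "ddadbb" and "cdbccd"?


Comparing "ddadbb" and "cdbccd" position by position:
  Position 0: 'd' vs 'c' => differ
  Position 1: 'd' vs 'd' => same
  Position 2: 'a' vs 'b' => differ
  Position 3: 'd' vs 'c' => differ
  Position 4: 'b' vs 'c' => differ
  Position 5: 'b' vs 'd' => differ
Total differences (Hamming distance): 5

5


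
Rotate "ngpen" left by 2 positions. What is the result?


Input: "ngpen", rotate left by 2
First 2 characters: "ng"
Remaining characters: "pen"
Concatenate remaining + first: "pen" + "ng" = "penng"

penng


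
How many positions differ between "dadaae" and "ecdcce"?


Comparing "dadaae" and "ecdcce" position by position:
  Position 0: 'd' vs 'e' => DIFFER
  Position 1: 'a' vs 'c' => DIFFER
  Position 2: 'd' vs 'd' => same
  Position 3: 'a' vs 'c' => DIFFER
  Position 4: 'a' vs 'c' => DIFFER
  Position 5: 'e' vs 'e' => same
Positions that differ: 4

4


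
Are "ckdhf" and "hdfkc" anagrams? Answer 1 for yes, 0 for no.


Strings: "ckdhf", "hdfkc"
Sorted first:  cdfhk
Sorted second: cdfhk
Sorted forms match => anagrams

1


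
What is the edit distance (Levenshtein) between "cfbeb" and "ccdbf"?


Computing edit distance: "cfbeb" -> "ccdbf"
DP table:
           c    c    d    b    f
      0    1    2    3    4    5
  c   1    0    1    2    3    4
  f   2    1    1    2    3    3
  b   3    2    2    2    2    3
  e   4    3    3    3    3    3
  b   5    4    4    4    3    4
Edit distance = dp[5][5] = 4

4


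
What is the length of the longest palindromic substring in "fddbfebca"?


Input: "fddbfebca"
Checking substrings for palindromes:
  [1:3] "dd" (len 2) => palindrome
Longest palindromic substring: "dd" with length 2

2


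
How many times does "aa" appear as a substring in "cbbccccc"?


Searching for "aa" in "cbbccccc"
Scanning each position:
  Position 0: "cb" => no
  Position 1: "bb" => no
  Position 2: "bc" => no
  Position 3: "cc" => no
  Position 4: "cc" => no
  Position 5: "cc" => no
  Position 6: "cc" => no
Total occurrences: 0

0


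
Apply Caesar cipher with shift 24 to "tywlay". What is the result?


Caesar cipher: shift "tywlay" by 24
  't' (pos 19) + 24 = pos 17 = 'r'
  'y' (pos 24) + 24 = pos 22 = 'w'
  'w' (pos 22) + 24 = pos 20 = 'u'
  'l' (pos 11) + 24 = pos 9 = 'j'
  'a' (pos 0) + 24 = pos 24 = 'y'
  'y' (pos 24) + 24 = pos 22 = 'w'
Result: rwujyw

rwujyw


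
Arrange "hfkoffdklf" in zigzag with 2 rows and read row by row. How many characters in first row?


Zigzag "hfkoffdklf" into 2 rows:
Placing characters:
  'h' => row 0
  'f' => row 1
  'k' => row 0
  'o' => row 1
  'f' => row 0
  'f' => row 1
  'd' => row 0
  'k' => row 1
  'l' => row 0
  'f' => row 1
Rows:
  Row 0: "hkfdl"
  Row 1: "fofkf"
First row length: 5

5


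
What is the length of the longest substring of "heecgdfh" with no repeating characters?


Input: "heecgdfh"
Sliding window (track last position of each char):
  Position 0 ('h'): window [0,0] length 1 -- new best
  Position 1 ('e'): window [0,1] length 2 -- new best
  Position 2 ('e'): repeat (last at 1), move window start to 2
  Position 2 ('e'): window [2,2] length 1
  Position 3 ('c'): window [2,3] length 2
  Position 4 ('g'): window [2,4] length 3 -- new best
  Position 5 ('d'): window [2,5] length 4 -- new best
  Position 6 ('f'): window [2,6] length 5 -- new best
  Position 7 ('h'): window [2,7] length 6 -- new best
Longest substring with no repeats: "ecgdfh" with length 6

6


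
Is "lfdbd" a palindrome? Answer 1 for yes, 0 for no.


Input: lfdbd
Reversed: dbdfl
  Compare pos 0 ('l') with pos 4 ('d'): MISMATCH
  Compare pos 1 ('f') with pos 3 ('b'): MISMATCH
Result: not a palindrome

0


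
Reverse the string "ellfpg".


Input: ellfpg
Reading characters right to left:
  Position 5: 'g'
  Position 4: 'p'
  Position 3: 'f'
  Position 2: 'l'
  Position 1: 'l'
  Position 0: 'e'
Reversed: gpflle

gpflle


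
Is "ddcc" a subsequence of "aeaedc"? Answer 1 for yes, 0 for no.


Check if "ddcc" is a subsequence of "aeaedc"
Greedy scan:
  Position 0 ('a'): no match needed
  Position 1 ('e'): no match needed
  Position 2 ('a'): no match needed
  Position 3 ('e'): no match needed
  Position 4 ('d'): matches sub[0] = 'd'
  Position 5 ('c'): no match needed
Only matched 1/4 characters => not a subsequence

0


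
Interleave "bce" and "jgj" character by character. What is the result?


Interleaving "bce" and "jgj":
  Position 0: 'b' from first, 'j' from second => "bj"
  Position 1: 'c' from first, 'g' from second => "cg"
  Position 2: 'e' from first, 'j' from second => "ej"
Result: bjcgej

bjcgej


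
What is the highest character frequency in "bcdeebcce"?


Input: bcdeebcce
Character counts:
  'b': 2
  'c': 3
  'd': 1
  'e': 3
Maximum frequency: 3

3


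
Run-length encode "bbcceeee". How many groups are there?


Input: bbcceeee
Scanning for consecutive runs:
  Group 1: 'b' x 2 (positions 0-1)
  Group 2: 'c' x 2 (positions 2-3)
  Group 3: 'e' x 4 (positions 4-7)
Total groups: 3

3


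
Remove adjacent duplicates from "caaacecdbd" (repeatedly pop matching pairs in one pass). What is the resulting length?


Input: caaacecdbd
Stack-based adjacent duplicate removal:
  Read 'c': push. Stack: c
  Read 'a': push. Stack: ca
  Read 'a': matches stack top 'a' => pop. Stack: c
  Read 'a': push. Stack: ca
  Read 'c': push. Stack: cac
  Read 'e': push. Stack: cace
  Read 'c': push. Stack: cacec
  Read 'd': push. Stack: cacecd
  Read 'b': push. Stack: cacecdb
  Read 'd': push. Stack: cacecdbd
Final stack: "cacecdbd" (length 8)

8


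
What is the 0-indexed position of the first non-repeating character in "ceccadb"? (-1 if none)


Input: ceccadb
Character frequencies:
  'a': 1
  'b': 1
  'c': 3
  'd': 1
  'e': 1
Scanning left to right for freq == 1:
  Position 0 ('c'): freq=3, skip
  Position 1 ('e'): unique! => answer = 1

1


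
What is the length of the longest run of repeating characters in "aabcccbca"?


Input: "aabcccbca"
Scanning for longest run:
  Position 1 ('a'): continues run of 'a', length=2
  Position 2 ('b'): new char, reset run to 1
  Position 3 ('c'): new char, reset run to 1
  Position 4 ('c'): continues run of 'c', length=2
  Position 5 ('c'): continues run of 'c', length=3
  Position 6 ('b'): new char, reset run to 1
  Position 7 ('c'): new char, reset run to 1
  Position 8 ('a'): new char, reset run to 1
Longest run: 'c' with length 3

3


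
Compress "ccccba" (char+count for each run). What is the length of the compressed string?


Input: ccccba
Runs:
  'c' x 4 => "c4"
  'b' x 1 => "b1"
  'a' x 1 => "a1"
Compressed: "c4b1a1"
Compressed length: 6

6


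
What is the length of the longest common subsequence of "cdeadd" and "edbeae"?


LCS of "cdeadd" and "edbeae"
DP table:
           e    d    b    e    a    e
      0    0    0    0    0    0    0
  c   0    0    0    0    0    0    0
  d   0    0    1    1    1    1    1
  e   0    1    1    1    2    2    2
  a   0    1    1    1    2    3    3
  d   0    1    2    2    2    3    3
  d   0    1    2    2    2    3    3
LCS length = dp[6][6] = 3

3


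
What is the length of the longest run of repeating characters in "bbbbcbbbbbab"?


Input: "bbbbcbbbbbab"
Scanning for longest run:
  Position 1 ('b'): continues run of 'b', length=2
  Position 2 ('b'): continues run of 'b', length=3
  Position 3 ('b'): continues run of 'b', length=4
  Position 4 ('c'): new char, reset run to 1
  Position 5 ('b'): new char, reset run to 1
  Position 6 ('b'): continues run of 'b', length=2
  Position 7 ('b'): continues run of 'b', length=3
  Position 8 ('b'): continues run of 'b', length=4
  Position 9 ('b'): continues run of 'b', length=5
  Position 10 ('a'): new char, reset run to 1
  Position 11 ('b'): new char, reset run to 1
Longest run: 'b' with length 5

5


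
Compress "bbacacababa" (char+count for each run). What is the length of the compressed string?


Input: bbacacababa
Runs:
  'b' x 2 => "b2"
  'a' x 1 => "a1"
  'c' x 1 => "c1"
  'a' x 1 => "a1"
  'c' x 1 => "c1"
  'a' x 1 => "a1"
  'b' x 1 => "b1"
  'a' x 1 => "a1"
  'b' x 1 => "b1"
  'a' x 1 => "a1"
Compressed: "b2a1c1a1c1a1b1a1b1a1"
Compressed length: 20

20


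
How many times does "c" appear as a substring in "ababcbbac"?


Searching for "c" in "ababcbbac"
Scanning each position:
  Position 0: "a" => no
  Position 1: "b" => no
  Position 2: "a" => no
  Position 3: "b" => no
  Position 4: "c" => MATCH
  Position 5: "b" => no
  Position 6: "b" => no
  Position 7: "a" => no
  Position 8: "c" => MATCH
Total occurrences: 2

2


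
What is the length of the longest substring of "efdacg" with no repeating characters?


Input: "efdacg"
Sliding window (track last position of each char):
  Position 0 ('e'): window [0,0] length 1 -- new best
  Position 1 ('f'): window [0,1] length 2 -- new best
  Position 2 ('d'): window [0,2] length 3 -- new best
  Position 3 ('a'): window [0,3] length 4 -- new best
  Position 4 ('c'): window [0,4] length 5 -- new best
  Position 5 ('g'): window [0,5] length 6 -- new best
Longest substring with no repeats: "efdacg" with length 6

6


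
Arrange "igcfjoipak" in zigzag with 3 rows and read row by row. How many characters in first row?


Zigzag "igcfjoipak" into 3 rows:
Placing characters:
  'i' => row 0
  'g' => row 1
  'c' => row 2
  'f' => row 1
  'j' => row 0
  'o' => row 1
  'i' => row 2
  'p' => row 1
  'a' => row 0
  'k' => row 1
Rows:
  Row 0: "ija"
  Row 1: "gfopk"
  Row 2: "ci"
First row length: 3

3


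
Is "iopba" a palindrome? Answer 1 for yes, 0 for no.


Input: iopba
Reversed: abpoi
  Compare pos 0 ('i') with pos 4 ('a'): MISMATCH
  Compare pos 1 ('o') with pos 3 ('b'): MISMATCH
Result: not a palindrome

0


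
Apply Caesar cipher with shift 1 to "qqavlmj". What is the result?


Caesar cipher: shift "qqavlmj" by 1
  'q' (pos 16) + 1 = pos 17 = 'r'
  'q' (pos 16) + 1 = pos 17 = 'r'
  'a' (pos 0) + 1 = pos 1 = 'b'
  'v' (pos 21) + 1 = pos 22 = 'w'
  'l' (pos 11) + 1 = pos 12 = 'm'
  'm' (pos 12) + 1 = pos 13 = 'n'
  'j' (pos 9) + 1 = pos 10 = 'k'
Result: rrbwmnk

rrbwmnk


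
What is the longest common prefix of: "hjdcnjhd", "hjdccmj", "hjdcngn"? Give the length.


Words: hjdcnjhd, hjdccmj, hjdcngn
  Position 0: all 'h' => match
  Position 1: all 'j' => match
  Position 2: all 'd' => match
  Position 3: all 'c' => match
  Position 4: ('n', 'c', 'n') => mismatch, stop
LCP = "hjdc" (length 4)

4
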